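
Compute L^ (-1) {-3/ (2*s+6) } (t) -3*exp (-3*t) /2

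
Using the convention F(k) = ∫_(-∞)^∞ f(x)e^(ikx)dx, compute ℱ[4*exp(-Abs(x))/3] 8/(3*(k^2 + 1))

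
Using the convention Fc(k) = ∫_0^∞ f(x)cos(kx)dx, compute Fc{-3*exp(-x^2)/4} -3*sqrt(pi)*exp(-k^2/4)/8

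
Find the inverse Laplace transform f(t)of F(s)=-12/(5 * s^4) -2 * t^3/5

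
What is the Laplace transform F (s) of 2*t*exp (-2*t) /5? 2/ (5*(s + 2) ^2) 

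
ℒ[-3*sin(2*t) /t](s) -3*atan(2/s) 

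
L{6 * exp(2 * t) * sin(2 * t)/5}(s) 12/(5 * ((s - 2)^2 + 4))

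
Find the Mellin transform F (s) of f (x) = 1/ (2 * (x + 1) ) pi * csc (pi * s) /2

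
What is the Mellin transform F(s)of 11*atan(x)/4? -11*pi*sec(pi*s/2)/(8*s)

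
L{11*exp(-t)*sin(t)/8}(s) 11/(8*((s + 1)^2 + 1))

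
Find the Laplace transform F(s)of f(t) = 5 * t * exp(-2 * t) 5/(s+2)^2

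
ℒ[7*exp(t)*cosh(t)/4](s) 7*(s - 1)/(4*s*(s - 2))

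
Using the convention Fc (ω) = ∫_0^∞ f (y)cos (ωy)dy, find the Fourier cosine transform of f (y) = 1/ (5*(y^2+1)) pi*exp (-ω)/10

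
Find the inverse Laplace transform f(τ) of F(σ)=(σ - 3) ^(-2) τ * exp(3 * τ) 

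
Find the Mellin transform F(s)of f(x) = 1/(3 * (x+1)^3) pi * (s - 2) * (s - 1)/(6 * sin(pi * s))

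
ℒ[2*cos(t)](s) 2*s/(s^2 + 1)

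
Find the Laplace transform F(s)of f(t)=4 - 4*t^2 4/s - 8/s^3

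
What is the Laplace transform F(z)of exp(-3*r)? 1/(z + 3)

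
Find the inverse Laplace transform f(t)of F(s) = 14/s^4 7*t^3/3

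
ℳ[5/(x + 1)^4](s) 5*gamma(s)*gamma(4 - s)/6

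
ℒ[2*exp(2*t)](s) 2/(s - 2)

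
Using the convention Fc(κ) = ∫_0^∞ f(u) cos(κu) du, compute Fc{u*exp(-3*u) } (9 - κ^2) /(κ^2+9) ^2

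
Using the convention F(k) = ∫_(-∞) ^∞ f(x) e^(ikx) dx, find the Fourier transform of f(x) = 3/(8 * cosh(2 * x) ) 3 * pi/(16 * cosh(pi * k/4) ) 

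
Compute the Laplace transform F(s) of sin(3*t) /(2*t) atan(3/s) /2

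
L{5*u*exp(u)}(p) 5/(p - 1)^2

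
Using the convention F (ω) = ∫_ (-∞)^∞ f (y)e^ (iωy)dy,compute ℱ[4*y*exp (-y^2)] 2*I*sqrt (pi)*ω*exp (-ω^2/4)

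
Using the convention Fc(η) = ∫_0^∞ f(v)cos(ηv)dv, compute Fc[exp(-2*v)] 2/(η^2 + 4)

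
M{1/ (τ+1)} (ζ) pi*csc (pi*ζ)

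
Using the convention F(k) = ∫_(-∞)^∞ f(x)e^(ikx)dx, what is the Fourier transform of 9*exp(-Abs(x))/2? 9/(k^2 + 1)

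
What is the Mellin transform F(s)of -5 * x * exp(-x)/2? -5 * gamma(s + 1)/2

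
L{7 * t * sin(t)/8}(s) 7 * s/(4 * (s^2 + 1)^2)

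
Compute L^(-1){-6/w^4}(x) -x^3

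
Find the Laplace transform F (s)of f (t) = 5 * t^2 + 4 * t 10/s^3 + 4/s^2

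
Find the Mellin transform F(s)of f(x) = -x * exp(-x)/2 -gamma(s + 1)/2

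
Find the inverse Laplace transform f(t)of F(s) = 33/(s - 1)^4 11*t^3*exp(t)/2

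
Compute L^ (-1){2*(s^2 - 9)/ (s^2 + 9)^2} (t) 2*t*cos (3*t)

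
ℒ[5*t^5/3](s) 200/s^6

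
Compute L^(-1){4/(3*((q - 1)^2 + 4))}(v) 2*exp(v)*sin(2*v)/3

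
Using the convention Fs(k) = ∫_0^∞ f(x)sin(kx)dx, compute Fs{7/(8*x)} 7*pi/16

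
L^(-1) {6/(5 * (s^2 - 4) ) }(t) 3 * sinh(2 * t) /5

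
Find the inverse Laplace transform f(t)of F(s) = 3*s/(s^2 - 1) 3*cosh(t)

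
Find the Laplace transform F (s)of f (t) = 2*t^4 48/s^5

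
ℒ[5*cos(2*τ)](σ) 5*σ/(σ^2 + 4)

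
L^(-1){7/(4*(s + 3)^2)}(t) 7*t*exp(-3*t)/4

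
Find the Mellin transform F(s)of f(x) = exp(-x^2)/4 gamma(s/2)/8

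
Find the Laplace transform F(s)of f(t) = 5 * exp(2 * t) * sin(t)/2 5/(2 * ((s - 2)^2 + 1))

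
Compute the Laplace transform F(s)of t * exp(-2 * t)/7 1/(7 * (s+2)^2)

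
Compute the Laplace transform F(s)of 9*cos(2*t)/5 9*s/(5*(s^2 + 4))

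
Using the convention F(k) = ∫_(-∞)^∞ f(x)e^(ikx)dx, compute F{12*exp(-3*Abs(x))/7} 72/(7*(k^2 + 9))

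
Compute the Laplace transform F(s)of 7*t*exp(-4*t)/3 7/(3*(s + 4)^2)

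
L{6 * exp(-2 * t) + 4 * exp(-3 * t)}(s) 6/(s + 2) + 4/(s + 3)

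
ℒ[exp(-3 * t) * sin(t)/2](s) 1/(2 * ((s + 3)^2 + 1))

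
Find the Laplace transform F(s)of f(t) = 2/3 2/(3*s)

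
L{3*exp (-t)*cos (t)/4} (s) 3*(s + 1)/ (4*( (s + 1)^2 + 1))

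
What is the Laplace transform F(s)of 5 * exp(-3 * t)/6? 5/(6 * (s + 3))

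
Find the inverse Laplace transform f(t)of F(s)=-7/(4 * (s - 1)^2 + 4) -7 * exp(t) * sin(t)/4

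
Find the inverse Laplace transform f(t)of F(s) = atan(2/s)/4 sin(2*t)/(4*t)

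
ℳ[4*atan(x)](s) -2*pi*sec(pi*s/2) /s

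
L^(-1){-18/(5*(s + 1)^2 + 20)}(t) -9*exp(-t)*sin(2*t)/5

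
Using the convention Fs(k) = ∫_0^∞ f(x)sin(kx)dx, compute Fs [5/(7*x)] 5*pi/14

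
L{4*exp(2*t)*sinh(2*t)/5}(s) 8/(5*s*(s - 4))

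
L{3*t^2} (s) 6/s^3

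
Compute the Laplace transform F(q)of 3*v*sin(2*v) 12*q/(q^2 + 4)^2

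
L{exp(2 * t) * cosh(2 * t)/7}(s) (s - 2)/(7 * s * (s - 4))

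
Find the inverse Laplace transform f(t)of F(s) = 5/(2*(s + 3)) 5*exp(-3*t)/2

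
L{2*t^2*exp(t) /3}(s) 4/(3*(s - 1) ^3) 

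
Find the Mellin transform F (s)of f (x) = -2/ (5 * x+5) -2 * pi * csc (pi * s)/5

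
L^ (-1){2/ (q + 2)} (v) 2 * exp (-2 * v)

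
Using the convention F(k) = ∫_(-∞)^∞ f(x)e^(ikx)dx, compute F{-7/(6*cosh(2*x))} -7*pi/(12*cosh(pi*k/4))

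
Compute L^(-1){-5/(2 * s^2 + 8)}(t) -5 * sin(2 * t)/4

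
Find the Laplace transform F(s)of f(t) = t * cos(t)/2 (s^2 - 1)/(2 * (s^2+1)^2)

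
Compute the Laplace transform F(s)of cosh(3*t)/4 s/(4*(s^2 - 9))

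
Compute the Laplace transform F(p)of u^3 6/p^4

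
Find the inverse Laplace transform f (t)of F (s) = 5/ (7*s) 5/7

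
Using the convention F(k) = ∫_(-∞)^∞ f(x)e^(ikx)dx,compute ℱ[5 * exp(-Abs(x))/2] 5/(k^2 + 1)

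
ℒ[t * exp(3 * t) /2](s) 1/(2 * (s - 3) ^2) 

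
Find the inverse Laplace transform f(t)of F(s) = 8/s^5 t^4/3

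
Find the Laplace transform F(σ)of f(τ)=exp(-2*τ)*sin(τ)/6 1/(6*((σ + 2)^2 + 1))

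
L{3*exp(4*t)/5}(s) 3/(5*(s - 4))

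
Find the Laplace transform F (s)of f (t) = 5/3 5/ (3 * s)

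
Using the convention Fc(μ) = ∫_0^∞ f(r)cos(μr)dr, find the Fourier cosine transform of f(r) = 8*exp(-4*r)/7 32/(7*(μ^2 + 16))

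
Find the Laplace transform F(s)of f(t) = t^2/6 1/(3*s^3)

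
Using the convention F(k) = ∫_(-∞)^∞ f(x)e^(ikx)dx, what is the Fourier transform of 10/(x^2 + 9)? 10*pi*exp(-3*Abs(k))/3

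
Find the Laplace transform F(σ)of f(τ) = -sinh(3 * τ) -3/(σ^2-9)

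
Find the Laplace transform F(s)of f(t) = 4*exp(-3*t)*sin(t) 4/((s+3)^2+1)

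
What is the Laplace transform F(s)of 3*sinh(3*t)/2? 9/(2*(s^2 - 9))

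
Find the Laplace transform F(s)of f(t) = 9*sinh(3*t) 27/(s^2 - 9)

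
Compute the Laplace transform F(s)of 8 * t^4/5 192/(5 * s^5)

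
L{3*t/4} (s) 3/ (4*s^2)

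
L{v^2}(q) 2/q^3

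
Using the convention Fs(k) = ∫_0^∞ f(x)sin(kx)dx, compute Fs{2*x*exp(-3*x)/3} 4*k/(k^2 + 9)^2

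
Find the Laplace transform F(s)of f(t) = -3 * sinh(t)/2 -3/(2 * s^2 - 2)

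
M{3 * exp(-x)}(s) 3 * gamma(s)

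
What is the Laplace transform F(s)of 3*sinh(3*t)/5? 9/(5*(s^2 - 9))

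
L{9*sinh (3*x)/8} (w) 27/ (8*(w^2 - 9))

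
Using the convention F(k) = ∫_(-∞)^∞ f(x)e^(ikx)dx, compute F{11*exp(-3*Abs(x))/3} 22/(k^2 + 9)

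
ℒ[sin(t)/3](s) 1/(3*(s^2 + 1))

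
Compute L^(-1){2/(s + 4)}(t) 2 * exp(-4 * t)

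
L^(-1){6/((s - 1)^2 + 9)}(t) 2*exp(t)*sin(3*t)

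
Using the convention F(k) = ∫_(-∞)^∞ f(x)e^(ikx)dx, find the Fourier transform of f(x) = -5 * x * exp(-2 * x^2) -5 * sqrt(2) * I * sqrt(pi) * k * exp(-k^2/8)/8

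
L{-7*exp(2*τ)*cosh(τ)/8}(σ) 7*(2 - σ)/(8*((σ - 2)^2 - 1))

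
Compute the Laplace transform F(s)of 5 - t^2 5/s - 2/s^3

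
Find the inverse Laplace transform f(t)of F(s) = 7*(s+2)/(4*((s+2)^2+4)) 7*exp(-2*t)*cos(2*t)/4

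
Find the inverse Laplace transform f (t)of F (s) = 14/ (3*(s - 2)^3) 7*t^2*exp (2*t)/3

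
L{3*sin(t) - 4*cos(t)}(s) 3/(s^2 + 1) - 4*s/(s^2 + 1)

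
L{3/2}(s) 3/(2*s) 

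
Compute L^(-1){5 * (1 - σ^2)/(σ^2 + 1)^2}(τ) -5 * τ * cos(τ)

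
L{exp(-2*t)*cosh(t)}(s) (s + 2)/((s + 2)^2 - 1)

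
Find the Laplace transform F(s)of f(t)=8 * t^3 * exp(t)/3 16/(s - 1)^4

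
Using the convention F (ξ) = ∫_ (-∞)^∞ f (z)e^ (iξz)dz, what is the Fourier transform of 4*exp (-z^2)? 4*sqrt (pi)*exp (-ξ^2/4)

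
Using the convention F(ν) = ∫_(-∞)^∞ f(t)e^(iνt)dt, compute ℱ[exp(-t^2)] sqrt(pi)*exp(-ν^2/4)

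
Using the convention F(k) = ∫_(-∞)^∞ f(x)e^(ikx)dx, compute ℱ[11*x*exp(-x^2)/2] 11*I*sqrt(pi)*k*exp(-k^2/4)/4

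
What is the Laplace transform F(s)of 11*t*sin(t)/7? 22*s/(7*(s^2 + 1)^2)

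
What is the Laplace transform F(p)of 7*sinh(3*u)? 21/(p^2 - 9)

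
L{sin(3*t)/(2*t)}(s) atan(3/s)/2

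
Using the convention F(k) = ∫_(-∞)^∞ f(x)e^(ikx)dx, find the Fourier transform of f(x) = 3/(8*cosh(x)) 3*pi/(8*cosh(pi*k/2))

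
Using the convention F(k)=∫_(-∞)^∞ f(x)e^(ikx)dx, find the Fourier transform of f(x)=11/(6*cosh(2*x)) 11*pi/(12*cosh(pi*k/4))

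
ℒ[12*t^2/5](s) 24/(5*s^3) 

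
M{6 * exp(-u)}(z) 6 * gamma(z)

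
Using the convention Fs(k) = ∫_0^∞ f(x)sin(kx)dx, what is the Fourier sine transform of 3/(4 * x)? 3 * pi/8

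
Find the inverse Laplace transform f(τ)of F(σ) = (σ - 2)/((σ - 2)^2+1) exp(2*τ)*cos(τ)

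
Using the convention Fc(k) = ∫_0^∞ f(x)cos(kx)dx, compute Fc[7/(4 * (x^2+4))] 7 * pi * exp(-2 * k)/16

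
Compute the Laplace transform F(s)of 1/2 1/(2*s)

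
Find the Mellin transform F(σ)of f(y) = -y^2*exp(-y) -gamma(σ + 2)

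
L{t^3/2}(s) 3/s^4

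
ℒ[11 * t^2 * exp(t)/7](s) 22/(7 * (s - 1)^3)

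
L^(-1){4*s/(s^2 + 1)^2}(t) 2*t*sin(t)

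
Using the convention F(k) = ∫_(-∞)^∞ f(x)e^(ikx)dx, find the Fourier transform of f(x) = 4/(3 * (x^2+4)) 2 * pi * exp(-2 * Abs(k))/3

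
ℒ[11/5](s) 11/(5*s)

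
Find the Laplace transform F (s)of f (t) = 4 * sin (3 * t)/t 4 * atan (3/s)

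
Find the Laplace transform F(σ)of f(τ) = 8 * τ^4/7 192/(7 * σ^5)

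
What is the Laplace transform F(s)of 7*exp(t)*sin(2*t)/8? 7/(4*((s - 1)^2 + 4))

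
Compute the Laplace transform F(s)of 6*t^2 12/s^3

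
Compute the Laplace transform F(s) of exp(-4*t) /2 1/(2*(s + 4) ) 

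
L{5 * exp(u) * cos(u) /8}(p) 5 * (p - 1) /(8 * ((p - 1) ^2 + 1) ) 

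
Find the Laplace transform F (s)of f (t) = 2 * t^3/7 12/ (7 * s^4)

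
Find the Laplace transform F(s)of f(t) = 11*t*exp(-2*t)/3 11/(3*(s + 2)^2)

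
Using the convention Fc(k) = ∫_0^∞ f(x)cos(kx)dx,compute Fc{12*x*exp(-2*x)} 12*(4 - k^2)/(k^2 + 4)^2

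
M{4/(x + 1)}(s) 4 * pi * csc(pi * s)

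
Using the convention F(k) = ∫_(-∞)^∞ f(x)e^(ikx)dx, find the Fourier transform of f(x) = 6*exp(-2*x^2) 3*sqrt(2)*sqrt(pi)*exp(-k^2/8)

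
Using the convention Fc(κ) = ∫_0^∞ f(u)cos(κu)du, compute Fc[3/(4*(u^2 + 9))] pi*exp(-3*κ)/8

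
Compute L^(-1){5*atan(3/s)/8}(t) 5*sin(3*t)/(8*t)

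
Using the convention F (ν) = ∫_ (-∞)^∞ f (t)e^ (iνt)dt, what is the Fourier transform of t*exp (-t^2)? I*sqrt (pi)*ν*exp (-ν^2/4)/2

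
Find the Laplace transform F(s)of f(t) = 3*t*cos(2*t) 3*(s^2 - 4)/(s^2 + 4)^2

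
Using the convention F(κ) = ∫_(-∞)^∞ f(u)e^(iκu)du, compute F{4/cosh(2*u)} 2*pi/cosh(pi*κ/4)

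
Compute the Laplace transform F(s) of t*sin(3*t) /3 2*s/(s^2 + 9) ^2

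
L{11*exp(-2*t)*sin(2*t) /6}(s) 11/(3*((s + 2) ^2 + 4) ) 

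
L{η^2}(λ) 2/λ^3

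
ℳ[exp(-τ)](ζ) gamma(ζ)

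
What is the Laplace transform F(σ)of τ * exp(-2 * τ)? (σ + 2)^(-2)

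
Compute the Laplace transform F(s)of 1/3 1/(3 * s)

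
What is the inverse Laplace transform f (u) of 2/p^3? u^2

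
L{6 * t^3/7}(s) 36/(7 * s^4)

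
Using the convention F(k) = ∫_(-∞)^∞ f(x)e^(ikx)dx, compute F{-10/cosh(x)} -10*pi/cosh(pi*k/2)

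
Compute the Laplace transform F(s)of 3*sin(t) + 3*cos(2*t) 3*s/(s^2 + 4) + 3/(s^2 + 1)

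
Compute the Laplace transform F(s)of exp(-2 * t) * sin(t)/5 1/(5 * ((s + 2)^2 + 1))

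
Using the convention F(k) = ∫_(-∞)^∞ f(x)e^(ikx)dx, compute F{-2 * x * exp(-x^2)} -I * sqrt(pi) * k * exp(-k^2/4)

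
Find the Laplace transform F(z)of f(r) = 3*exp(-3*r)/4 3/(4*(z + 3))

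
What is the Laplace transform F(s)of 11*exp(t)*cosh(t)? 11*(s - 1)/(s*(s - 2))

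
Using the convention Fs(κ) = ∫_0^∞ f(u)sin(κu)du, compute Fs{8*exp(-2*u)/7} 8*κ/(7*(κ^2+4))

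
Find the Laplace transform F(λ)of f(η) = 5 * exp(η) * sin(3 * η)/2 15/(2 * ((λ - 1)^2 + 9))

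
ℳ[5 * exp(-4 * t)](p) 5 * gamma(p) /4^p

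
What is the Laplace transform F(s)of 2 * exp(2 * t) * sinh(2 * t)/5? 4/(5 * s * (s - 4))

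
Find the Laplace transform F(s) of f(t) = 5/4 5/(4*s) 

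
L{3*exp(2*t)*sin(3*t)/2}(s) 9/(2*((s - 2)^2 + 9))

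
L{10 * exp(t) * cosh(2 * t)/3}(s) 10 * (s - 1)/(3 * ((s - 1)^2-4))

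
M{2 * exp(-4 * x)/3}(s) 2^(1 - 2 * s) * gamma(s)/3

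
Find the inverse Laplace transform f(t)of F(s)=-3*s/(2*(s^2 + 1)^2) -3*t*sin(t)/4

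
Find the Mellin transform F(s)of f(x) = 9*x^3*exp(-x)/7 9*gamma(s + 3)/7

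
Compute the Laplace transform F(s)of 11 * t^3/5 66/(5 * s^4)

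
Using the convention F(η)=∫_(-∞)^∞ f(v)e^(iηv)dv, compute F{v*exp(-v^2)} I*sqrt(pi)*η*exp(-η^2/4)/2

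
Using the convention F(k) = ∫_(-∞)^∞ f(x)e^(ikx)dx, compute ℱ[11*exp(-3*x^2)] 11*sqrt(3)*sqrt(pi)*exp(-k^2/12)/3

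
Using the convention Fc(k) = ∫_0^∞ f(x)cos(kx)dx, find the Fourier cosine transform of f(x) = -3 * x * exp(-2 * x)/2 3 * (k^2 - 4)/(2 * (k^2 + 4)^2)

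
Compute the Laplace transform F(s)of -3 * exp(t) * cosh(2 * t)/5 3 * (1 - s)/(5 * ((s - 1)^2 - 4))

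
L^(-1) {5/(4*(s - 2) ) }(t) 5*exp(2*t) /4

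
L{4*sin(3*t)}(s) 12/(s^2 + 9)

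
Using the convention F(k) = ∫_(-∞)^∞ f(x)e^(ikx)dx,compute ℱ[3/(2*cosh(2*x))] 3*pi/(4*cosh(pi*k/4))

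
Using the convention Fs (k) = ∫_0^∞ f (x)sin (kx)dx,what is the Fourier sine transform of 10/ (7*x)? 5*pi/7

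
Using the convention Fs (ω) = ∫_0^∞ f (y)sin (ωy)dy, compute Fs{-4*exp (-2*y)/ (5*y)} -4*atan (ω/2)/5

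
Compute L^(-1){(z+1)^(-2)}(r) r * exp(-r)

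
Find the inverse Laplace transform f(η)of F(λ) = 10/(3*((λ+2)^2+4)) 5*exp(-2*η)*sin(2*η)/3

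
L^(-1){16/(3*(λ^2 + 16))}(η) 4*sin(4*η)/3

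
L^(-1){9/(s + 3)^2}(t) 9 * t * exp(-3 * t)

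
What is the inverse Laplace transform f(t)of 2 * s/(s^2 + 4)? 2 * cos(2 * t)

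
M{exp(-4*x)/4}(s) gamma(s)/(4*2^(2*s))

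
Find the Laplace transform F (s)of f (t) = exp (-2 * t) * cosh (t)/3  (s + 2)/ (3 * ( (s + 2)^2-1))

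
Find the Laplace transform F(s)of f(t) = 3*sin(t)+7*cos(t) 7*s/(s^2+1)+3/(s^2+1)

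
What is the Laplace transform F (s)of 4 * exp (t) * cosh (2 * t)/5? 4 * (s - 1)/ (5 * ( (s - 1)^2 - 4))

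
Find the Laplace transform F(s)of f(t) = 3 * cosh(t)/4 3 * s/(4 * (s^2-1))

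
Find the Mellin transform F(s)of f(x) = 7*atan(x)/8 -7*pi*sec(pi*s/2)/(16*s)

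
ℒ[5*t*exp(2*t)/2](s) 5/(2*(s - 2)^2)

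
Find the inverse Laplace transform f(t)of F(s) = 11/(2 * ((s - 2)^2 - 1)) 11 * exp(2 * t) * sinh(t)/2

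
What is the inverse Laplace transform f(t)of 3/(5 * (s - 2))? 3 * exp(2 * t)/5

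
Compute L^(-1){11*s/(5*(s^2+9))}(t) 11*cos(3*t)/5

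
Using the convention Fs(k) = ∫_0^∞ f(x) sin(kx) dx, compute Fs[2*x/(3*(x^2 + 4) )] pi*exp(-2*k) /3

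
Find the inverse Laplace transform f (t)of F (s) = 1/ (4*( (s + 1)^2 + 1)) exp (-t)*sin (t)/4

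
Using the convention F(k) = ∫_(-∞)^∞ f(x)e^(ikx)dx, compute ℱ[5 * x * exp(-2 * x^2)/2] 5 * sqrt(2) * I * sqrt(pi) * k * exp(-k^2/8)/16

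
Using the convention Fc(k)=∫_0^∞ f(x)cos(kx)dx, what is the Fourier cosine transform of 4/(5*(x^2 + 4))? pi*exp(-2*k)/5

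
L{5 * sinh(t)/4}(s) 5/(4 * (s^2 - 1))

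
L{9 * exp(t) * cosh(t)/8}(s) 9 * (s - 1)/(8 * s * (s - 2))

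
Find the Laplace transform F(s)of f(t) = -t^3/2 -3/s^4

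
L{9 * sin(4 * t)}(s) 36/(s^2 + 16)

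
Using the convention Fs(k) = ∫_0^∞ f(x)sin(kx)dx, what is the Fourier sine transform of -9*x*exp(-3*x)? -54*k/(k^2 + 9)^2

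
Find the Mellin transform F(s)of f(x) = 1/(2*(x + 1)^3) pi*(s - 2)*(s - 1)/(4*sin(pi*s))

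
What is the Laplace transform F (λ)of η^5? 120/λ^6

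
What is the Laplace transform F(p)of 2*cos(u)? 2*p/(p^2 + 1)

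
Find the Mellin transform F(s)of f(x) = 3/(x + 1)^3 3*pi*(s - 2)*(s - 1)/(2*sin(pi*s))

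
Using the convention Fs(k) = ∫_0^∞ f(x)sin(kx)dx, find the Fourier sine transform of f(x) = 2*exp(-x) 2*k/(k^2+1)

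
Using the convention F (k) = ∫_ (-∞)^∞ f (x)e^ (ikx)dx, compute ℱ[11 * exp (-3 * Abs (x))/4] 33/ (2 * (k^2 + 9))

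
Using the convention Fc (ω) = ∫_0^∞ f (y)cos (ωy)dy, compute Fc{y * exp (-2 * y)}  (4 - ω^2)/ (ω^2 + 4)^2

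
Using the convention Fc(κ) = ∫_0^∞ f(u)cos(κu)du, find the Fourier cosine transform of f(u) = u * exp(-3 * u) (9 - κ^2)/(κ^2 + 9)^2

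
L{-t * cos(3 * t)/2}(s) (9 - s^2)/(2 * (s^2 + 9)^2)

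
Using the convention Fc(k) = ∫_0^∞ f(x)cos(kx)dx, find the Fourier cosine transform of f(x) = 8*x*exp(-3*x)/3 8*(9 - k^2)/(3*(k^2 + 9)^2)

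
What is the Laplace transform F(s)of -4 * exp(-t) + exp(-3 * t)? 1/(s + 3) - 4/(s + 1)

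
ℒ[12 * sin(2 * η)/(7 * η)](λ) 12 * atan(2/λ)/7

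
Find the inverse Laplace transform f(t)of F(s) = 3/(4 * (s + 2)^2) 3 * t * exp(-2 * t)/4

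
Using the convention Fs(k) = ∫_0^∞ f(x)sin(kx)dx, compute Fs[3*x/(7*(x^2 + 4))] 3*pi*exp(-2*k)/14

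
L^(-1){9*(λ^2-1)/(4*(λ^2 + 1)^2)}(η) 9*η*cos(η)/4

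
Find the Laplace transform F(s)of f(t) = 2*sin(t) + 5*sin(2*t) 10/(s^2 + 4) + 2/(s^2 + 1)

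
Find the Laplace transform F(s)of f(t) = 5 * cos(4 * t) 5 * s/(s^2 + 16)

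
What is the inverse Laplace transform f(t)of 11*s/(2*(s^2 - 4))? 11*cosh(2*t)/2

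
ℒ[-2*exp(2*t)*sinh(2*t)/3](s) -4/(3*s*(s - 4))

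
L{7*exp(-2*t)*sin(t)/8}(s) 7/(8*((s + 2)^2 + 1))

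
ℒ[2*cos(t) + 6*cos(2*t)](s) 6*s/(s^2 + 4) + 2*s/(s^2 + 1)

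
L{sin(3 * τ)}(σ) 3/(σ^2 + 9)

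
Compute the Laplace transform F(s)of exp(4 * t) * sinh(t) 1/((s - 4)^2 - 1)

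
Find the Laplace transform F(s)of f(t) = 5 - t 5/s - 1/s^2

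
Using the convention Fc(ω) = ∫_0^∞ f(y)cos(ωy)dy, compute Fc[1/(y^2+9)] pi*exp(-3*ω)/6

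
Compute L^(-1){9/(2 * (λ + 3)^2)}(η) 9 * η * exp(-3 * η)/2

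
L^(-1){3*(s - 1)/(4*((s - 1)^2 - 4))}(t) 3*exp(t)*cosh(2*t)/4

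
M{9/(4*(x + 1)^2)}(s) -9*pi*(s - 1)/(4*sin(pi*s))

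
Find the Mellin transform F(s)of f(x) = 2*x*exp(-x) 2*gamma(s + 1)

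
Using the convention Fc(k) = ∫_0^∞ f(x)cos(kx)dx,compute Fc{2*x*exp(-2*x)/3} 2*(4 - k^2)/(3*(k^2 + 4)^2)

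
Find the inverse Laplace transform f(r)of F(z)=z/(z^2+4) cos(2*r)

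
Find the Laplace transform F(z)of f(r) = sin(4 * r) 4/(z^2 + 16)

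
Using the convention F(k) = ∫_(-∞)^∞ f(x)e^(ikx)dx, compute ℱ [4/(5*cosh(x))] 4*pi/(5*cosh(pi*k/2))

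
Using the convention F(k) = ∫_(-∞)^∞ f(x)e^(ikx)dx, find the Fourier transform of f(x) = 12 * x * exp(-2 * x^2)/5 3 * sqrt(2) * I * sqrt(pi) * k * exp(-k^2/8)/10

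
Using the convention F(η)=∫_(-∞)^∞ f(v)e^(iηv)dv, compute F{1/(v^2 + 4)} pi*exp(-2*Abs(η))/2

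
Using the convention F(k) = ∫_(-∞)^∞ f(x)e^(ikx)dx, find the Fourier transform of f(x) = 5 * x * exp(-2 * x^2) 5 * sqrt(2) * I * sqrt(pi) * k * exp(-k^2/8)/8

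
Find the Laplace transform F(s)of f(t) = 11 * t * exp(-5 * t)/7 11/(7 * (s + 5)^2)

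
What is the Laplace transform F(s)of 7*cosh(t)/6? 7*s/(6*(s^2 - 1))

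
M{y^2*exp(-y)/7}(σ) gamma(σ + 2)/7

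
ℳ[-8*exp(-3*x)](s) -8*gamma(s)/3^s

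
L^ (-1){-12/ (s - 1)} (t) -12 * exp (t)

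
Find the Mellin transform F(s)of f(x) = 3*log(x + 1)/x -3*pi*csc(pi*s)/(s - 1)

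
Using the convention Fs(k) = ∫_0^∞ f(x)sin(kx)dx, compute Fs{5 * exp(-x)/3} 5 * k/(3 * (k^2+1))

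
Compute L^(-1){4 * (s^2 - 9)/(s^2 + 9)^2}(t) 4 * t * cos(3 * t)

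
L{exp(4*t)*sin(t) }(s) 1/((s - 4) ^2 + 1) 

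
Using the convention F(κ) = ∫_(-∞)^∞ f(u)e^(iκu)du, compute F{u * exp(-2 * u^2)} sqrt(2) * I * sqrt(pi) * κ * exp(-κ^2/8)/8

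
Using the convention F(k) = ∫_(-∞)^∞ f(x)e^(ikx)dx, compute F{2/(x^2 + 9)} 2 * pi * exp(-3 * Abs(k))/3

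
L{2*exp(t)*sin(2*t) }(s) 4/((s - 1) ^2 + 4) 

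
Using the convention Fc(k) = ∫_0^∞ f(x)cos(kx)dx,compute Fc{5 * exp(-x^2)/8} 5 * sqrt(pi) * exp(-k^2/4)/16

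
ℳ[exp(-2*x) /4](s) gamma(s) /(4*2^s) 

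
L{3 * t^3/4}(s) 9/(2 * s^4) 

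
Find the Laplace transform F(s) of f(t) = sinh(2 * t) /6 1/(3 * (s^2 - 4) ) 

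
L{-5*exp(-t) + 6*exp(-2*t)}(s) 6/(s + 2) - 5/(s + 1)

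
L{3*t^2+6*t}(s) 6/s^2+6/s^3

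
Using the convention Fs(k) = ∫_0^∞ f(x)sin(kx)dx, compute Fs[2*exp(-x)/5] 2*k/(5*(k^2 + 1))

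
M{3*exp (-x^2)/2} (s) 3*gamma (s/2)/4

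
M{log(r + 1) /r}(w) -pi*csc(pi*w) /(w - 1) 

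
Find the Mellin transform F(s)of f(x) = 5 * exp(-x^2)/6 5 * gamma(s/2)/12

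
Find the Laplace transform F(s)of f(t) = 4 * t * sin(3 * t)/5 24 * s/(5 * (s^2 + 9)^2)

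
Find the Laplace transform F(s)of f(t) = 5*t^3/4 15/(2*s^4)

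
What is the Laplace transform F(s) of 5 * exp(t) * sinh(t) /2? 5/(2 * s * (s - 2) ) 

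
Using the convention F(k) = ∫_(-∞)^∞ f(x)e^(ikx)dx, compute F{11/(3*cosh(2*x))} 11*pi/(6*cosh(pi*k/4))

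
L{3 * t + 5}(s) 5/s + 3/s^2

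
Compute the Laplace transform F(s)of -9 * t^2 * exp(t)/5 -18/(5 * (s - 1)^3)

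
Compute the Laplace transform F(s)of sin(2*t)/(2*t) atan(2/s)/2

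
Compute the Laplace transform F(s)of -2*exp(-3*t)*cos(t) 2*(-s - 3)/((s + 3)^2 + 1)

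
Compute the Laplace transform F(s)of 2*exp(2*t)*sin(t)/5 2/(5*((s - 2)^2 + 1))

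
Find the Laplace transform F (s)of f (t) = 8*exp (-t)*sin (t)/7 8/ (7*( (s + 1)^2 + 1))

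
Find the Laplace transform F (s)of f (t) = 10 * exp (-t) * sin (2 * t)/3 20/ (3 * ( (s+1)^2+4))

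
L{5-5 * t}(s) 5/s - 5/s^2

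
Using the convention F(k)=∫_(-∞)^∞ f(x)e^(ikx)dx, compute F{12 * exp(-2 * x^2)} 6 * sqrt(2) * sqrt(pi) * exp(-k^2/8)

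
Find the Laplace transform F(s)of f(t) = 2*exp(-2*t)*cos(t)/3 2*(s+2)/(3*((s+2)^2+1))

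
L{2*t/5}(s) 2/(5*s^2)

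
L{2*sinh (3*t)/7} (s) 6/ (7*(s^2 - 9))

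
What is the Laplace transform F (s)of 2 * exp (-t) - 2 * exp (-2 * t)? 2/ (s + 1) - 2/ (s + 2)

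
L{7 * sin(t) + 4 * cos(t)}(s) 7/(s^2 + 1) + 4 * s/(s^2 + 1)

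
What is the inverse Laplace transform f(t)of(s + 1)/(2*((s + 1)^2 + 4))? exp(-t)*cos(2*t)/2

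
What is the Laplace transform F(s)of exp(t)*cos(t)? (s - 1)/((s - 1)^2 + 1)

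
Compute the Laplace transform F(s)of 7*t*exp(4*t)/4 7/(4*(s - 4)^2)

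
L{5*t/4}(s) 5/(4*s^2)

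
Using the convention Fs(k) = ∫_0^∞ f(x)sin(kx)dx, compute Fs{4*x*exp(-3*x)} 24*k/(k^2 + 9)^2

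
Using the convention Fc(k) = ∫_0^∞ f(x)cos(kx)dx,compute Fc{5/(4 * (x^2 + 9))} 5 * pi * exp(-3 * k)/24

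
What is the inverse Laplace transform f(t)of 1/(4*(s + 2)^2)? t*exp(-2*t)/4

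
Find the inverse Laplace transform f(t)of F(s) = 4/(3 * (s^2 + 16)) sin(4 * t)/3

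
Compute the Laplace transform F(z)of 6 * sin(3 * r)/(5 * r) 6 * atan(3/z)/5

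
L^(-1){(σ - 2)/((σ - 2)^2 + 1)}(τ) exp(2 * τ) * cos(τ)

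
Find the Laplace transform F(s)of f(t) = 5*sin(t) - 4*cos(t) 5/(s^2 + 1) - 4*s/(s^2 + 1)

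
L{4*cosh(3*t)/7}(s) 4*s/(7*(s^2 - 9))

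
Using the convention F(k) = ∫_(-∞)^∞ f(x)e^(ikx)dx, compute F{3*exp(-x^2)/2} 3*sqrt(pi)*exp(-k^2/4)/2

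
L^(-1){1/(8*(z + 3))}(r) exp(-3*r)/8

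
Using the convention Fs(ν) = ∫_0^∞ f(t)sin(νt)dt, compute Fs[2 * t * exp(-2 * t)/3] 8 * ν/(3 * (ν^2+4)^2)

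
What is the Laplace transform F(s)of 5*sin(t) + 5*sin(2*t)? 5/(s^2 + 1) + 10/(s^2 + 4)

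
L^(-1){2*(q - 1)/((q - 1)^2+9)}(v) 2*exp(v)*cos(3*v)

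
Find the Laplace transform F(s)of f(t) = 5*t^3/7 30/(7*s^4)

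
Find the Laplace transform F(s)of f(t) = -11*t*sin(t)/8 -11*s/(4*(s^2+1)^2)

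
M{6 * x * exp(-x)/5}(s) 6 * gamma(s + 1)/5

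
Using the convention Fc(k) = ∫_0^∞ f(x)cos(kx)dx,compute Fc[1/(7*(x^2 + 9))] pi*exp(-3*k)/42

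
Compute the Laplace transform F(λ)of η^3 6/λ^4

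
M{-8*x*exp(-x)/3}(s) -8*gamma(s+1)/3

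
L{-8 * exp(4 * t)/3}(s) -8/(3 * s - 12)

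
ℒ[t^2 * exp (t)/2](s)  (s - 1)^ (-3)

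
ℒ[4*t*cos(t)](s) 4*(s^2 - 1) /(s^2 + 1) ^2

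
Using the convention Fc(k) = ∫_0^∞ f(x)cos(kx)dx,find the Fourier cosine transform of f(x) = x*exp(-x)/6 (1 - k^2)/(6*(k^2 + 1)^2)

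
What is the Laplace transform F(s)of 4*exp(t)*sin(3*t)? 12/((s - 1)^2 + 9)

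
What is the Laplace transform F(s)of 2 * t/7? 2/(7 * s^2)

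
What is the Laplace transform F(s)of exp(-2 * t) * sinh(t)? 1/((s + 2)^2-1)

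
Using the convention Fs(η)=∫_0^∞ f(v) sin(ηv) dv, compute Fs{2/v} pi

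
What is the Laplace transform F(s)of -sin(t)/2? -1/(2 * s^2+2)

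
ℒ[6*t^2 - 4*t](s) 12/s^3 - 4/s^2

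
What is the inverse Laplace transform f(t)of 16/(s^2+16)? 4*sin(4*t)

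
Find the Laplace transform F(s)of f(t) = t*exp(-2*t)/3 1/(3*(s + 2)^2)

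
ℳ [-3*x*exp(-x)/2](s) -3*gamma(s + 1)/2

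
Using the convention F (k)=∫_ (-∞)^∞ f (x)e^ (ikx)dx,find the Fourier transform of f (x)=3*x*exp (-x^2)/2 3*I*sqrt (pi)*k*exp (-k^2/4)/4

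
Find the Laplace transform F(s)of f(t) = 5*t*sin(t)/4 5*s/(2*(s^2 + 1)^2)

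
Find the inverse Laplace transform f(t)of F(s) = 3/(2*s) 3/2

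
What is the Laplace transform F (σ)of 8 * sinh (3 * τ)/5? 24/ (5 * (σ^2 - 9))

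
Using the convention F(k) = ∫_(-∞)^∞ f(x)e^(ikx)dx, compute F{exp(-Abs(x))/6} 1/(3*(k^2+1))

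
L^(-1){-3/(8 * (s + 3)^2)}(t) -3 * t * exp(-3 * t)/8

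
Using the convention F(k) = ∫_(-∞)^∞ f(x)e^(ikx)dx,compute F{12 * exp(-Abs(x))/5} 24/(5 * (k^2 + 1))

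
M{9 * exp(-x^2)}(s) 9 * gamma(s/2)/2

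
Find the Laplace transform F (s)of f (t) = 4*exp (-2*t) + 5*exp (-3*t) 5/ (s + 3) + 4/ (s + 2)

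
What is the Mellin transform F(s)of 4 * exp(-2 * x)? 2^(2 - s) * gamma(s)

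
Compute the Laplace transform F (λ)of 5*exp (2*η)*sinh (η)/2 5/ (2*( (λ - 2)^2-1))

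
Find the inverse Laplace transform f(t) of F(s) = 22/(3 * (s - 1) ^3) 11 * t^2 * exp(t) /3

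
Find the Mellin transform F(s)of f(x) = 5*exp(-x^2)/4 5*gamma(s/2)/8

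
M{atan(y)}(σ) -pi * sec(pi * σ/2)/(2 * σ)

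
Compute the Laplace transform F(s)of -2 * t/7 -2/(7 * s^2)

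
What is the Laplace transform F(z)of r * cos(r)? (z^2 - 1)/(z^2 + 1)^2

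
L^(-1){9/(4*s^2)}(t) 9*t/4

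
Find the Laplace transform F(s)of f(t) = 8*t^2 16/s^3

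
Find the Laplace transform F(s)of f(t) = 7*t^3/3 14/s^4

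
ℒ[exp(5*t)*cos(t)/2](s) (s - 5)/(2*((s - 5)^2 + 1))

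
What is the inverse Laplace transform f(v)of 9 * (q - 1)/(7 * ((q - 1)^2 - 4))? 9 * exp(v) * cosh(2 * v)/7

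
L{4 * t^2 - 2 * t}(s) 8/s^3 - 2/s^2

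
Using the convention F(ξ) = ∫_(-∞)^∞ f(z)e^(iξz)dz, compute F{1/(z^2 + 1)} pi*exp(-Abs(ξ))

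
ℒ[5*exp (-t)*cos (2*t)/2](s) 5*(s + 1)/ (2*( (s + 1)^2 + 4))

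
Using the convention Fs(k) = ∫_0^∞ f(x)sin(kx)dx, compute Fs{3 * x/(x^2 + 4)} 3 * pi * exp(-2 * k)/2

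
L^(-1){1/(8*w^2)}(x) x/8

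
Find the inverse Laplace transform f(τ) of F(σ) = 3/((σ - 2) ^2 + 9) exp(2*τ)*sin(3*τ) 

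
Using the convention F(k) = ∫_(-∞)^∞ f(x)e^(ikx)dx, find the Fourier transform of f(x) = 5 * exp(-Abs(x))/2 5/(k^2+1)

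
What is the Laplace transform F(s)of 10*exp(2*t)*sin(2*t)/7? 20/(7*((s - 2)^2 + 4))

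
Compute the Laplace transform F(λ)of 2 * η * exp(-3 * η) 2/(λ + 3)^2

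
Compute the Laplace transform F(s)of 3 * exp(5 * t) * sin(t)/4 3/(4 * ((s - 5)^2 + 1))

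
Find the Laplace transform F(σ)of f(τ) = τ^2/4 1/(2*σ^3)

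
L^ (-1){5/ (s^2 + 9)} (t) 5*sin (3*t)/3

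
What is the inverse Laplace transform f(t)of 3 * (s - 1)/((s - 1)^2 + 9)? 3 * exp(t) * cos(3 * t)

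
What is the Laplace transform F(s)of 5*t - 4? 5/s^2 - 4/s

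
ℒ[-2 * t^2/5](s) -4/(5 * s^3)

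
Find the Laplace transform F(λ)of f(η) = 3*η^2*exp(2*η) 6/(λ - 2)^3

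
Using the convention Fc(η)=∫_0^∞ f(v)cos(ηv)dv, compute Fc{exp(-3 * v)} 3/(η^2 + 9)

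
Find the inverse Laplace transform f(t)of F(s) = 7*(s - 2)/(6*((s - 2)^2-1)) 7*exp(2*t)*cosh(t)/6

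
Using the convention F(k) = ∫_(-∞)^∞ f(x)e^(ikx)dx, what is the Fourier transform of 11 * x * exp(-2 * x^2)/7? 11 * sqrt(2) * I * sqrt(pi) * k * exp(-k^2/8)/56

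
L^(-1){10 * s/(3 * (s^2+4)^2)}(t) 5 * t * sin(2 * t)/6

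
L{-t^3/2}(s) -3/s^4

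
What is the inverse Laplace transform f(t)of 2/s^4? t^3/3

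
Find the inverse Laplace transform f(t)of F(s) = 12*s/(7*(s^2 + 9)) 12*cos(3*t)/7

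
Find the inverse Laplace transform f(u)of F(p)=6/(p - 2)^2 6 * u * exp(2 * u)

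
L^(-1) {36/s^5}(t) 3*t^4/2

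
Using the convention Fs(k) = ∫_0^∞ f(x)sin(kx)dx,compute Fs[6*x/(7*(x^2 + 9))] 3*pi*exp(-3*k)/7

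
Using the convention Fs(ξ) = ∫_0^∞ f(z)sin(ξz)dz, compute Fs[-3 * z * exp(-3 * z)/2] -9 * ξ/(ξ^2 + 9)^2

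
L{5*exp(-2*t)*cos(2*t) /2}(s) 5*(s + 2) /(2*((s + 2) ^2 + 4) ) 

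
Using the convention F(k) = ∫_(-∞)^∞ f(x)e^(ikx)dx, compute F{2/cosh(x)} 2*pi/cosh(pi*k/2)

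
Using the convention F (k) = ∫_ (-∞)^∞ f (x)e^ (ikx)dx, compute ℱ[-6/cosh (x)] -6*pi/cosh (pi*k/2)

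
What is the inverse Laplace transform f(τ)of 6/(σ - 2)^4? τ^3*exp(2*τ)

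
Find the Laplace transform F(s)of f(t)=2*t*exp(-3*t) 2/(s + 3)^2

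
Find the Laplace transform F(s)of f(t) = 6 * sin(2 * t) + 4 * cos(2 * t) 12/(s^2 + 4) + 4 * s/(s^2 + 4)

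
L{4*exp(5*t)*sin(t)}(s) 4/((s - 5)^2 + 1)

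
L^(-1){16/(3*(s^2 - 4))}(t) 8*sinh(2*t)/3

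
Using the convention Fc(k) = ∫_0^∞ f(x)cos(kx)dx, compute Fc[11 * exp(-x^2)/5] 11 * sqrt(pi) * exp(-k^2/4)/10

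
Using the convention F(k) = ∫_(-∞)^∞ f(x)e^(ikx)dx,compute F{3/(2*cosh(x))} 3*pi/(2*cosh(pi*k/2))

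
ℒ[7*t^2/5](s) 14/(5*s^3)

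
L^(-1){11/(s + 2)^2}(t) 11*t*exp(-2*t)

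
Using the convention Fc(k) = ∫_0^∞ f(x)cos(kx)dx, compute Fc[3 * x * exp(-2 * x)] 3 * (4 - k^2)/(k^2 + 4)^2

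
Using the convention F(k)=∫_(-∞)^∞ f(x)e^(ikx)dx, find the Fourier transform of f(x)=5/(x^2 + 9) 5*pi*exp(-3*Abs(k))/3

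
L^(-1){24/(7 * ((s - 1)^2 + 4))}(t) 12 * exp(t) * sin(2 * t)/7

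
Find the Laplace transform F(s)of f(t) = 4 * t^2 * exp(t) 8/(s - 1)^3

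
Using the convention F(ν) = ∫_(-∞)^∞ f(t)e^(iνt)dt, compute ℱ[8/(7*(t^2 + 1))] 8*pi*exp(-Abs(ν))/7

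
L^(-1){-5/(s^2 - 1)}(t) -5*sinh(t)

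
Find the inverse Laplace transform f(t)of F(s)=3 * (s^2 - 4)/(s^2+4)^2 3 * t * cos(2 * t)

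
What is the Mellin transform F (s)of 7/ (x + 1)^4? 7*gamma (s)*gamma (4 - s)/6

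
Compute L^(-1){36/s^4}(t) 6 * t^3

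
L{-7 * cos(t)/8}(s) -7 * s/(8 * s^2 + 8)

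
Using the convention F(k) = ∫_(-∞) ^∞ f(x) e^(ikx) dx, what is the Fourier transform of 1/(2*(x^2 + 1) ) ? pi*exp(-Abs(k) ) /2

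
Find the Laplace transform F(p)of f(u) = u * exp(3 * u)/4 1/(4 * (p - 3)^2)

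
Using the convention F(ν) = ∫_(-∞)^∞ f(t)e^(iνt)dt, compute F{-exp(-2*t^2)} -sqrt(2)*sqrt(pi)*exp(-ν^2/8)/2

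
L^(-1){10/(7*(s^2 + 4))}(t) 5*sin(2*t)/7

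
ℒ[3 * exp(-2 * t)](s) 3/(s + 2)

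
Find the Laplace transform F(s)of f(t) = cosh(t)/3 s/(3 * (s^2-1))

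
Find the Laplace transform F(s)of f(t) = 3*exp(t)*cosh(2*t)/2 3*(s - 1)/(2*((s - 1)^2 - 4))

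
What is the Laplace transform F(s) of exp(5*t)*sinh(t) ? 1/((s - 5) ^2 - 1) 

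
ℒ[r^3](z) 6/z^4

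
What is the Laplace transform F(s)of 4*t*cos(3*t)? 4*(s^2 - 9)/(s^2 + 9)^2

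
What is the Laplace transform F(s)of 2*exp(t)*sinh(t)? 2/(s*(s - 2))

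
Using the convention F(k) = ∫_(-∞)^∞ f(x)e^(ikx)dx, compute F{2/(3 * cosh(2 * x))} pi/(3 * cosh(pi * k/4))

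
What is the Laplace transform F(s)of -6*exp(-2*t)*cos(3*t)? 6*(-s - 2)/((s + 2)^2 + 9)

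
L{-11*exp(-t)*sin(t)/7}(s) -11/(7*(s + 1)^2 + 7)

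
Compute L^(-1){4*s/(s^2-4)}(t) 4*cosh(2*t)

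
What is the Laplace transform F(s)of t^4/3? 8/s^5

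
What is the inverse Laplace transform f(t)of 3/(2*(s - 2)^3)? 3*t^2*exp(2*t)/4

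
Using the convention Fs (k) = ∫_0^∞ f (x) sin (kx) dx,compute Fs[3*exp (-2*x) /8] 3*k/ (8*(k^2 + 4) ) 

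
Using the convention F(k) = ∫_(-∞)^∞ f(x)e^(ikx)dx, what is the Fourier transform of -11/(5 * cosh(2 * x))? -11 * pi/(10 * cosh(pi * k/4))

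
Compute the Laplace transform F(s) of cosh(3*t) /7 s/(7*(s^2 - 9) ) 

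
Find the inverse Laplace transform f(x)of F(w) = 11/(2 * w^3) 11 * x^2/4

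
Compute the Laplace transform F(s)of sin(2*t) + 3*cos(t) 3*s/(s^2 + 1) + 2/(s^2 + 4)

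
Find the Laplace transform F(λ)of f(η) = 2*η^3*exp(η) 12/(λ - 1)^4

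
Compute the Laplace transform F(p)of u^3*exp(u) 6/(p - 1)^4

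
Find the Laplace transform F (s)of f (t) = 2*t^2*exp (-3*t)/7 4/ (7*(s + 3)^3)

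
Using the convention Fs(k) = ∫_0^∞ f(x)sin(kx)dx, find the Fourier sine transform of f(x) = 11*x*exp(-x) 22*k/(k^2 + 1)^2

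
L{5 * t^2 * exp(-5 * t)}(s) 10/(s + 5)^3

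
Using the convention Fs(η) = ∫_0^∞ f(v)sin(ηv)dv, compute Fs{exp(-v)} η/(η^2 + 1)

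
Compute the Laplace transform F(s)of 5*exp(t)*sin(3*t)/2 15/(2*((s - 1)^2 + 9))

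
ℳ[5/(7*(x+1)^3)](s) 5*pi*(s - 2)*(s - 1)/(14*sin(pi*s))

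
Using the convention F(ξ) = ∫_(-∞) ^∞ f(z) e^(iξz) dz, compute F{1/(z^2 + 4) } pi*exp(-2*Abs(ξ) ) /2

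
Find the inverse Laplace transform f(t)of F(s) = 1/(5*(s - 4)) exp(4*t)/5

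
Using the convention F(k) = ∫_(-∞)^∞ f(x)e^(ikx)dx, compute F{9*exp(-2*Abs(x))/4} 9/(k^2 + 4)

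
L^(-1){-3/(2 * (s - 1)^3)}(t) -3 * t^2 * exp(t)/4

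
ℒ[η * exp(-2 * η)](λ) (λ + 2)^(-2)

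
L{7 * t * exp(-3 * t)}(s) 7/(s + 3)^2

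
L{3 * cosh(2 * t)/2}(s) 3 * s/(2 * (s^2 - 4))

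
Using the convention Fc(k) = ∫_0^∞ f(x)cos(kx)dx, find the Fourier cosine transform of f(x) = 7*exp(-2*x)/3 14/(3*(k^2 + 4))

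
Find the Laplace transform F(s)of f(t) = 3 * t 3/s^2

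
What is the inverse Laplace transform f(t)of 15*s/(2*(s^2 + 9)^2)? 5*t*sin(3*t)/4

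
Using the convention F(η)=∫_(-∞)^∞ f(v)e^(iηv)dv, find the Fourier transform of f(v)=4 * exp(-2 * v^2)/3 2 * sqrt(2) * sqrt(pi) * exp(-η^2/8)/3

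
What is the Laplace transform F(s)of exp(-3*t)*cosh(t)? (s + 3)/((s + 3)^2 - 1)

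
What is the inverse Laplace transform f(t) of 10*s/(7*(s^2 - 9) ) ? 10*cosh(3*t) /7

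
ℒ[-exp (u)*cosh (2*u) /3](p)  (1 - p) / (3*( (p - 1) ^2 - 4) ) 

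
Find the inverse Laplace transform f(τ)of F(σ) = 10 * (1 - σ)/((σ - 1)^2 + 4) -10 * exp(τ) * cos(2 * τ)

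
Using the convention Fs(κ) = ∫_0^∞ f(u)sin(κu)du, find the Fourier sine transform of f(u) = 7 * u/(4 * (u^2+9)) 7 * pi * exp(-3 * κ)/8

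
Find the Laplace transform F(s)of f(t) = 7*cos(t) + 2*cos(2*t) 7*s/(s^2 + 1) + 2*s/(s^2 + 4)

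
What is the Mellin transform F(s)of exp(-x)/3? gamma(s)/3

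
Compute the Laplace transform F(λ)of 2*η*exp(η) 2/(λ - 1)^2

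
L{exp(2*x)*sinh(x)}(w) 1/((w - 2)^2 - 1)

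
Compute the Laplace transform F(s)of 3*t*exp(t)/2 3/(2*(s - 1)^2)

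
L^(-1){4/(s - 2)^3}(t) 2*t^2*exp(2*t)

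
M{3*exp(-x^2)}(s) 3*gamma(s/2)/2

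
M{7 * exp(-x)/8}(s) 7 * gamma(s)/8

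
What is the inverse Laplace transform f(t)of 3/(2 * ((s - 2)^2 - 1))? 3 * exp(2 * t) * sinh(t)/2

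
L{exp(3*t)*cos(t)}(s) (s - 3)/((s - 3)^2 + 1)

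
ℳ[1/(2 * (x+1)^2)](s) (-pi * s+pi)/(2 * sin(pi * s))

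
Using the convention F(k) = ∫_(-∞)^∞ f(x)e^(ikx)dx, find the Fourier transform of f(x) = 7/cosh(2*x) 7*pi/(2*cosh(pi*k/4))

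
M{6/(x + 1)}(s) 6 * pi * csc(pi * s)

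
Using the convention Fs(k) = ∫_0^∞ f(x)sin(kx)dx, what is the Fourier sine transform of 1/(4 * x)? pi/8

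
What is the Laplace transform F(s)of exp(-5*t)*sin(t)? 1/((s + 5)^2 + 1)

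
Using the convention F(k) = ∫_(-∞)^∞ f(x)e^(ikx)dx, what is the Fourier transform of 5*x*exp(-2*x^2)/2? 5*sqrt(2)*I*sqrt(pi)*k*exp(-k^2/8)/16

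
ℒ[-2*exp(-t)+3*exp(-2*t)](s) 3/(s+2)-2/(s+1)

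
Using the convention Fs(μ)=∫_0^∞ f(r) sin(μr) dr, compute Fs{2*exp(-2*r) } 2*μ/(μ^2+4) 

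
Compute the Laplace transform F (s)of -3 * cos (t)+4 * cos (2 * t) 4 * s/ (s^2+4) - 3 * s/ (s^2+1)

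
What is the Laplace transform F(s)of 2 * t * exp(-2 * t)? 2/(s + 2)^2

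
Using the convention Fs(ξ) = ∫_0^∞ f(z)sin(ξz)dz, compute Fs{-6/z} -3 * pi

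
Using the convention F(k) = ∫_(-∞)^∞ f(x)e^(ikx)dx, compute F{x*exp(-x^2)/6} I*sqrt(pi)*k*exp(-k^2/4)/12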